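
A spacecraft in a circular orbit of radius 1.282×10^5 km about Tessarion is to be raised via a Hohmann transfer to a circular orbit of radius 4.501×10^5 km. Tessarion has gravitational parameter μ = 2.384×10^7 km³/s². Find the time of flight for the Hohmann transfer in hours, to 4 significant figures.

The Hohmann ellipse has a_t = (r₁ + r₂)/2 = 2.8915×10^5 km.
Half the transfer-orbit period gives t = π√(a_t³/μ) = 1.0004×10^5 s.
Converting: 1.0004×10^5 s ÷ 3600 s/hour = 27.79 hours.

t = 27.79 hours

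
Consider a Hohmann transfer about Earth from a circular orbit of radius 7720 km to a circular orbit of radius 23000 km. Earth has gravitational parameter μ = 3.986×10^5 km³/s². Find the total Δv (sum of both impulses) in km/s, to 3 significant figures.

Semi-major axis of the transfer orbit: a_t = (7720 + 23000)/2 = 15360 km.
Circular speed at r₁: v₁ = √(μ/r₁) = √(3.986×10^5/7720) = 7.186 km/s.
On the transfer ellipse at r₁, vis-viva gives v_p = √[μ(2/r₁ − 1/a_t)] = 8.793 km/s.
First burn Δv₁ = |v_p − v₁| = 1.607 km/s.
Circular speed at r₂: v₂ = √(μ/r₂) = 4.163 km/s.
Transfer-orbit speed at r₂: v_a = √[μ(2/r₂ − 1/a_t)] = 2.951 km/s.
Second burn Δv₂ = |v₂ − v_a| = 1.212 km/s.
Δv = Δv₁ + Δv₂ = 1.607 + 1.212 = 2.819 km/s.

Δv = 2.82 km/s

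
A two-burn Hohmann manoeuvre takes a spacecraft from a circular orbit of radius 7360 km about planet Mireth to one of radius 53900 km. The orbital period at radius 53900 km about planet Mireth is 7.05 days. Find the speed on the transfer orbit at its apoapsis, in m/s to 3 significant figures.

v = 273 m/s

From Kepler's third law T² = 4π²r³/μ at r = 53900 km, T = 7.05 days = 7.05 × 86400 s = 6.0912×10^5 s: μ = 4π²r³/T² = 16661.7 km³/s².
Semi-major axis of the transfer orbit: a_t = (7360 + 53900)/2 = 30630 km.
The apoapsis of the transfer ellipse is at r = 53900 km.
Vis-viva: v = √[μ(2/r − 1/a_t)] = √[16661.7 × (2/53900 − 1/30630)] = 0.2725 km/s.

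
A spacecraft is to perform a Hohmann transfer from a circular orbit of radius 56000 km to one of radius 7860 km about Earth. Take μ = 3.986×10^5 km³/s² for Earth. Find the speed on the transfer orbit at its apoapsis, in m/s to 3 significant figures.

Transfer-ellipse semi-major axis a_t = (r₁ + r₂)/2 = (56000 + 7860)/2 = 31930 km.
At apoapsis, r = 56000 km.
Vis-viva: v = √[μ(2/r − 1/a_t)] = √[3.986×10^5 × (2/56000 − 1/31930)] = 1.324 km/s.

v = 1320 m/s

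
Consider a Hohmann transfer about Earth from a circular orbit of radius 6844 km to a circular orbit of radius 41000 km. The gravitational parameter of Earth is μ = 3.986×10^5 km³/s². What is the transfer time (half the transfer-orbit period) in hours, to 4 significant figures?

The Hohmann ellipse has a_t = (r₁ + r₂)/2 = 23922 km.
By Kepler's third law the transfer-orbit period is T = 2π√(a_t³/μ), so t = T/2 = 18410 s.
Converting: 18410 s ÷ 3600 s/hour = 5.114 hours.

t = 5.114 hours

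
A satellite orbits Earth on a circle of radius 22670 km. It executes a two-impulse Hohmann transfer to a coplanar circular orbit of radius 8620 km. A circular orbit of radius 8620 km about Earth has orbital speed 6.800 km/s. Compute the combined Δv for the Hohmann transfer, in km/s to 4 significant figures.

From the circular-orbit relation v² = μ/r at r = 8620 km: μ = v²r = (6.800)² × 8620 = 3.98589×10^5 km³/s².
Transfer-ellipse semi-major axis a_t = (r₁ + r₂)/2 = (22670 + 8620)/2 = 15645 km.
Circular speed at r₁: v₁ = √(μ/r₁) = √(3.98589×10^5/22670) = 4.19312 km/s.
On the transfer ellipse at r₁, vis-viva equation gives v_a = √[μ(2/r₁ − 1/a_t)] = 3.11245 km/s.
First burn Δv₁ = |v_a − v₁| = 1.0807 km/s.
At r₂, v₂ = √(μ/r₂) = 6.8000 km/s.
Transfer-orbit speed at r₂: v_p = √[μ(2/r₂ − 1/a_t)] = 8.1855 km/s.
Second burn Δv₂ = |v₂ − v_p| = 1.3855 km/s.
Total Δv = Δv₁ + Δv₂ = 2.466 km/s.

Δv = 2.466 km/s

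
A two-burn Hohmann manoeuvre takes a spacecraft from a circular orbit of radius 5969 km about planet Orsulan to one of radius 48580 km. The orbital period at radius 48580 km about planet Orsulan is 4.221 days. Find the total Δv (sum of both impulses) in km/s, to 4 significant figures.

Δv = 1.244 km/s

From Kepler's third law T² = 4π²r³/μ at r = 48580 km, T = 4.221 days = 4.221 × 86400 s = 3.646944×10^5 s: μ = 4π²r³/T² = 34031.0 km³/s².
Semi-major axis of the transfer orbit: a_t = (5969 + 48580)/2 = 27274.5 km.
At r₁ the circular-orbit speed is v₁ = √(μ/r₁) = 2.38774 km/s.
Transfer-orbit speed at r₁ (vis-viva): v_p = √[μ(2/r₁ − 1/a_t)] = 3.18667 km/s.
First burn Δv₁ = |v_p − v₁| = 0.7989 km/s.
Circular speed at r₂: v₂ = √(μ/r₂) = 0.83697 km/s.
Transfer-orbit speed at r₂: v_a = √[μ(2/r₂ − 1/a_t)] = 0.39154 km/s.
Second burn Δv₂ = |v₂ − v_a| = 0.4454 km/s.
Total Δv = Δv₁ + Δv₂ = 1.244 km/s.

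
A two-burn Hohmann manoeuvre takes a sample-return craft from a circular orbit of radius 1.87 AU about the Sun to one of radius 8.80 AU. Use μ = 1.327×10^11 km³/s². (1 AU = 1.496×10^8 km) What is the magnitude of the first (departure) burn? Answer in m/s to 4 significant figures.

Δv₁ = 6192 m/s

In km: r₁ = 1.87 × 1.496×10^8 = 2.79752×10^8 km; r₂ = 8.80 × 1.496×10^8 = 1.31648×10^9 km.
The Hohmann ellipse has a_t = (r₁ + r₂)/2 = 7.98116×10^8 km.
Circular speed at r = 2.79752×10^8 km: v_c = √(μ/r) = 21.780 km/s.
Transfer-orbit speed at the same r (vis-viva, a = a_t): v_t = √[μ(2/r − 1/a_t)] = 27.972 km/s.
Δv₁ = |v_t − v_c| = |27.972 − 21.780| = 6.192 km/s.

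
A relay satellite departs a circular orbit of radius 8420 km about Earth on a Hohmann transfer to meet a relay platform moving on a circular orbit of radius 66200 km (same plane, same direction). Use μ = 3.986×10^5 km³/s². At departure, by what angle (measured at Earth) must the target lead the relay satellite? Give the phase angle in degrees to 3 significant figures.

Transfer-ellipse semi-major axis a_t = (r₁ + r₂)/2 = (8420 + 66200)/2 = 37310 km.
The half-period of the transfer ellipse is t = π√(a_t³/μ) = 35860.7 s.
The target's mean motion on its circular orbit is ω₂ = √(μ/r₂³) = 3.70665×10^-5 rad/s.
Angle swept by the target during transfer: ω₂·t = 1.3292 rad = 76.16°.
The relay satellite traverses 180° on the transfer ellipse, so the target must lead by 180° − 76.16° = 104°.

φ = 104°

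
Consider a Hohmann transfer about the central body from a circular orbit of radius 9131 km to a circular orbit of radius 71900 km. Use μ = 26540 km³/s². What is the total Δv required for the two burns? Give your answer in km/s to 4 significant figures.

Semi-major axis of the transfer orbit: a_t = (9131 + 71900)/2 = 40515.5 km.
At r₁ the circular-orbit speed is v₁ = √(μ/r₁) = 1.70487 km/s.
On the transfer ellipse at r₁, vis-viva gives v_p = √[μ(2/r₁ − 1/a_t)] = 2.27115 km/s.
First burn Δv₁ = |v_p − v₁| = 0.5663 km/s.
At r₂, v₂ = √(μ/r₂) = 0.60756 km/s.
Transfer-orbit speed at r₂: v_a = √[μ(2/r₂ − 1/a_t)] = 0.28843 km/s.
Second burn Δv₂ = |v₂ − v_a| = 0.3191 km/s.
Total Δv = Δv₁ + Δv₂ = 0.8854 km/s.

Δv = 0.8854 km/s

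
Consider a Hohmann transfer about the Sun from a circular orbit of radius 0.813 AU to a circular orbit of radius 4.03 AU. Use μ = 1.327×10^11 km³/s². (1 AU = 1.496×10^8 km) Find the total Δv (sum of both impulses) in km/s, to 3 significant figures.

In km: r₁ = 0.813 × 1.496×10^8 = 1.216248×10^8 km; r₂ = 4.03 × 1.496×10^8 = 6.02888×10^8 km.
The Hohmann ellipse has a_t = (r₁ + r₂)/2 = 3.622564×10^8 km.
Circular speed at r₁: v₁ = √(μ/r₁) = √(1.327×10^11/1.216248×10^8) = 33.031 km/s.
On the transfer ellipse at r₁, vis-viva gives v_p = √[μ(2/r₁ − 1/a_t)] = 42.612 km/s.
First burn Δv₁ = |v_p − v₁| = 9.581 km/s.
Circular speed at r₂: v₂ = √(μ/r₂) = 14.8360 km/s.
Transfer-orbit speed at r₂: v_a = √[μ(2/r₂ − 1/a_t)] = 8.59647 km/s.
Second burn Δv₂ = |v₂ − v_a| = 6.240 km/s.
Total Δv = Δv₁ + Δv₂ = 15.82 km/s.

Δv = 15.8 km/s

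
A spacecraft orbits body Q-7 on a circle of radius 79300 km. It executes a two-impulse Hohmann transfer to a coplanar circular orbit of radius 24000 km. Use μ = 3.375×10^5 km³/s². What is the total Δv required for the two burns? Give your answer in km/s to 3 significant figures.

Δv = 1.55 km/s

Semi-major axis of the transfer orbit: a_t = (79300 + 24000)/2 = 51650 km.
At r₁ the circular-orbit speed is v₁ = √(μ/r₁) = 2.0630 km/s.
Transfer-orbit speed at r₁ (vis-viva): v_a = √[μ(2/r₁ − 1/a_t)] = 1.4063 km/s.
First burn Δv₁ = |v_a − v₁| = 0.6567 km/s.
At r₂, v₂ = √(μ/r₂) = 3.7500 km/s.
Transfer-orbit speed at r₂: v_p = √[μ(2/r₂ − 1/a_t)] = 4.6466 km/s.
Second burn Δv₂ = |v₂ − v_p| = 0.8966 km/s.
Total Δv = Δv₁ + Δv₂ = 1.553 km/s.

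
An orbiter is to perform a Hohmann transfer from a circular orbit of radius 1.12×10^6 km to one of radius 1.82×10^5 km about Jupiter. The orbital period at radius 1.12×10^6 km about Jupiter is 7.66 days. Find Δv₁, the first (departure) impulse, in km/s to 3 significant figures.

Δv₁ = 5.01 km/s

From Kepler's third law T² = 4π²r³/μ at r = 1.12×10^6 km, T = 7.66 days = 7.66 × 86400 s = 6.61824×10^5 s: μ = 4π²r³/T² = 1.26628×10^8 km³/s².
The Hohmann ellipse has a_t = (r₁ + r₂)/2 = 6.510×10^5 km.
Circular speed at r = 1.120×10^6 km: v_c = √(μ/r) = 10.633 km/s.
Vis-viva on the transfer ellipse at r = 1.120×10^6 km gives v_t = √[μ(2/r − 1/a_t)] = 5.6221 km/s.
Δv₁ = |v_t − v_c| = |5.6221 − 10.633| = 5.011 km/s.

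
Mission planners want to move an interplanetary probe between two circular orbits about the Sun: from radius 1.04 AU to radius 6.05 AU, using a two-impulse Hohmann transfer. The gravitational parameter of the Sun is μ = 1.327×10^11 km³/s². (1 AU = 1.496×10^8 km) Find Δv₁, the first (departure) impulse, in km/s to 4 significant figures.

Δv₁ = 8.948 km/s

In km: r₁ = 1.04 × 1.496×10^8 = 1.55584×10^8 km; r₂ = 6.05 × 1.496×10^8 = 9.0508×10^8 km.
Transfer-ellipse semi-major axis a_t = (r₁ + r₂)/2 = (1.55584×10^8 + 9.0508×10^8)/2 = 5.30332×10^8 km.
Circular speed at r = 1.55584×10^8 km: v_c = √(μ/r) = 29.2047 km/s.
Transfer-orbit speed at the same r (vis-viva, a = a_t): v_t = √[μ(2/r − 1/a_t)] = 38.1525 km/s.
Δv₁ = |v_t − v_c| = |38.1525 − 29.2047| = 8.948 km/s.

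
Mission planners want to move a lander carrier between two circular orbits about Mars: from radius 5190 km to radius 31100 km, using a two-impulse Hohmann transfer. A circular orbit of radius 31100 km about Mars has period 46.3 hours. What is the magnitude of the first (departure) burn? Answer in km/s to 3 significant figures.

From Kepler's third law T² = 4π²r³/μ at r = 31100 km, T = 46.3 hours = 46.3 × 3600 s = 1.6668×10^5 s: μ = 4π²r³/T² = 42743.9 km³/s².
Semi-major axis of the transfer orbit: a_t = (5190 + 31100)/2 = 18145 km.
On the circular orbit at r = 5190 km, v_c = √(μ/r) = 2.8698 km/s.
Transfer-orbit speed at the same r (vis-viva, a = a_t): v_t = √[μ(2/r − 1/a_t)] = 3.7571 km/s.
Δv₁ = |v_t − v_c| = |3.7571 − 2.8698| = 0.8873 km/s.

Δv₁ = 0.887 km/s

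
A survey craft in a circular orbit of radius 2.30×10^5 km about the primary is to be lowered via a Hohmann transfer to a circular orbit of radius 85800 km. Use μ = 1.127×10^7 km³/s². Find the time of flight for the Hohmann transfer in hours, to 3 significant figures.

The Hohmann ellipse has a_t = (r₁ + r₂)/2 = 1.579×10^5 km.
Half the transfer-orbit period gives t = π√(a_t³/μ) = 58720 s.
Converting: 58720 s ÷ 3600 s/hour = 16.3 hours.

t = 16.3 hours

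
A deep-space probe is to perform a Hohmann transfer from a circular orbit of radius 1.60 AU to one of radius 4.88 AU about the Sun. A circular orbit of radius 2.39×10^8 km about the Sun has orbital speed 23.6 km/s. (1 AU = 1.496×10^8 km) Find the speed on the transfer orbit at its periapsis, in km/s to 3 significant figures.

From the circular-orbit relation v² = μ/r at r = 2.39×10^8 km: μ = v²r = (23.6)² × 2.39×10^8 = 1.33113×10^11 km³/s².
In km: r₁ = 1.60 × 1.496×10^8 = 2.3936×10^8 km; r₂ = 4.88 × 1.496×10^8 = 7.30048×10^8 km.
Transfer-ellipse semi-major axis a_t = (r₁ + r₂)/2 = (2.3936×10^8 + 7.30048×10^8)/2 = 4.84704×10^8 km.
The periapsis of the transfer ellipse is at r = 2.3936×10^8 km.
From the vis-viva equation, v = √[μ(2/r − 1/a_t)] = 28.94 km/s.

v = 28.9 km/s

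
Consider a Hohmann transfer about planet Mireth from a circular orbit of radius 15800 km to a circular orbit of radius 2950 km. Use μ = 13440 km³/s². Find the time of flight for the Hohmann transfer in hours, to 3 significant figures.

t = 6.83 hours

Transfer-ellipse semi-major axis a_t = (r₁ + r₂)/2 = (15800 + 2950)/2 = 9375 km.
By Kepler's third law the transfer-orbit period is T = 2π√(a_t³/μ), so t = T/2 = 24600 s.
Converting: 24600 s ÷ 3600 s/hour = 6.83 hours.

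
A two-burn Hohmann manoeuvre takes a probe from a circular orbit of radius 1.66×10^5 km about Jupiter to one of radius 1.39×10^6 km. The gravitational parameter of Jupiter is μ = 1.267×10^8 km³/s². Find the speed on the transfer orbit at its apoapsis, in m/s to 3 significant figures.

The Hohmann ellipse has a_t = (r₁ + r₂)/2 = 7.780×10^5 km.
The apoapsis of the transfer ellipse is at r = 1.390×10^6 km.
From the vis-viva equation, v = √[μ(2/r − 1/a_t)] = 4.410 km/s.

v = 4410 m/s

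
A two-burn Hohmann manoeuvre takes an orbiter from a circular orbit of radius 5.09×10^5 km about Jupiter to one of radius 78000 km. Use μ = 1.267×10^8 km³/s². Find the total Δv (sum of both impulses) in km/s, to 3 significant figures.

Semi-major axis of the transfer orbit: a_t = (5.090×10^5 + 78000)/2 = 2.935×10^5 km.
At r₁ the circular-orbit speed is v₁ = √(μ/r₁) = 15.7772 km/s.
Transfer-orbit speed at r₁ (vis-viva equation): v_a = √[μ(2/r₁ − 1/a_t)] = 8.13341 km/s.
First burn Δv₁ = |v_a − v₁| = 7.6438 km/s.
At r₂, v₂ = √(μ/r₂) = 40.3033 km/s.
Transfer-orbit speed at r₂: v_p = √[μ(2/r₂ − 1/a_t)] = 53.0757 km/s.
Second burn Δv₂ = |v₂ − v_p| = 12.772 km/s.
Total Δv = Δv₁ + Δv₂ = 20.42 km/s.

Δv = 20.4 km/s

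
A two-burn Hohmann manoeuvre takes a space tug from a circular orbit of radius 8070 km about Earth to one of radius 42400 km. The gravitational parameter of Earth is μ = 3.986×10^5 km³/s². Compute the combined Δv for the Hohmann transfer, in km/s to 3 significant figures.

The Hohmann ellipse has a_t = (r₁ + r₂)/2 = 25235 km.
Circular speed at r₁: v₁ = √(μ/r₁) = √(3.986×10^5/8070) = 7.028 km/s.
On the transfer ellipse at r₁, v² = μ(2/r − 1/a) gives v_p = √[μ(2/r₁ − 1/a_t)] = 9.110 km/s.
First burn Δv₁ = |v_p − v₁| = 2.082 km/s.
At r₂, v₂ = √(μ/r₂) = 3.066 km/s.
Transfer-orbit speed at r₂: v_a = √[μ(2/r₂ − 1/a_t)] = 1.734 km/s.
Second burn Δv₂ = |v₂ − v_a| = 1.332 km/s.
Total Δv = Δv₁ + Δv₂ = 3.414 km/s.

Δv = 3.41 km/s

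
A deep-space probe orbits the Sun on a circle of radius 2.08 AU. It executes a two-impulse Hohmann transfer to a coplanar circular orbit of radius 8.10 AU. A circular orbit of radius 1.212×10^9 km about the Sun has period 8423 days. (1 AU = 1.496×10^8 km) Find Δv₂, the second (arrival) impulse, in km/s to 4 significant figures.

Δv₂ = 3.775 km/s

From Kepler's third law T² = 4π²r³/μ at r = 1.212×10^9 km, T = 8423 days = 8423 × 86400 s = 7.277472×10^8 s: μ = 4π²r³/T² = 1.32711×10^11 km³/s².
In km: r₁ = 2.08 × 1.496×10^8 = 3.11168×10^8 km; r₂ = 8.10 × 1.496×10^8 = 1.21176×10^9 km.
Transfer-ellipse semi-major axis a_t = (r₁ + r₂)/2 = (3.11168×10^8 + 1.21176×10^9)/2 = 7.61464×10^8 km.
Circular speed at r = 1.21176×10^9 km: v_c = √(μ/r) = 10.465 km/s.
Transfer-orbit speed at the same r (vis-viva, a = a_t): v_t = √[μ(2/r − 1/a_t)] = 6.6899 km/s.
Δv₂ = |v_t − v_c| = |6.6899 − 10.465| = 3.775 km/s.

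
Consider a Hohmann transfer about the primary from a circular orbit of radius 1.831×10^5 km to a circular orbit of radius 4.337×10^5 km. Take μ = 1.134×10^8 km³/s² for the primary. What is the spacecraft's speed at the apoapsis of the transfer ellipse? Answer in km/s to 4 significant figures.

Semi-major axis of the transfer orbit: a_t = (1.831×10^5 + 4.337×10^5)/2 = 3.084×10^5 km.
The apoapsis of the transfer ellipse is at r = 4.337×10^5 km.
Applying v² = μ(2/r − 1/a_t): v = 12.46 km/s.

v = 12.46 km/s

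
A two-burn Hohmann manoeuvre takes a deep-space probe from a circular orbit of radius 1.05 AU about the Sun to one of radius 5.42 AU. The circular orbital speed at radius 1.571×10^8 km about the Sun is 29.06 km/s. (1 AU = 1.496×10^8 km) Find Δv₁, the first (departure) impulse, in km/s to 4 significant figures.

From the circular-orbit relation v² = μ/r at r = 1.571×10^8 km: μ = v²r = (29.06)² × 1.571×10^8 = 1.32668×10^11 km³/s².
In km: r₁ = 1.05 × 1.496×10^8 = 1.5708×10^8 km; r₂ = 5.42 × 1.496×10^8 = 8.10832×10^8 km.
The Hohmann ellipse has a_t = (r₁ + r₂)/2 = 4.83956×10^8 km.
On the circular orbit at r = 1.5708×10^8 km, v_c = √(μ/r) = 29.062 km/s.
Transfer-orbit speed at the same r (vis-viva, a = a_t): v_t = √[μ(2/r − 1/a_t)] = 37.617 km/s.
Δv₁ = |v_t − v_c| = |37.617 − 29.062| = 8.555 km/s.

Δv₁ = 8.555 km/s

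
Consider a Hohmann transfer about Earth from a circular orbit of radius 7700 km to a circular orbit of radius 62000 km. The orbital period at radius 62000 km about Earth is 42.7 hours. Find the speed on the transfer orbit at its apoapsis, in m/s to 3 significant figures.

v = 1190 m/s

From Kepler's third law T² = 4π²r³/μ at r = 62000 km, T = 42.7 hours = 42.7 × 3600 s = 1.5372×10^5 s: μ = 4π²r³/T² = 3.98175×10^5 km³/s².
Transfer-ellipse semi-major axis a_t = (r₁ + r₂)/2 = (7700 + 62000)/2 = 34850 km.
The apoapsis of the transfer ellipse is at r = 62000 km.
From the vis-viva equation, v = √[μ(2/r − 1/a_t)] = 1.191 km/s.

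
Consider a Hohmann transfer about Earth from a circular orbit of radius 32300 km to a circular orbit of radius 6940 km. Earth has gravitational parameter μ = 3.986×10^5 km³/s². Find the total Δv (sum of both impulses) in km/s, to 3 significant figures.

The Hohmann ellipse has a_t = (r₁ + r₂)/2 = 19620 km.
At r₁ the circular-orbit speed is v₁ = √(μ/r₁) = 3.513 km/s.
Transfer-orbit speed at r₁ (vis-viva): v_a = √[μ(2/r₁ − 1/a_t)] = 2.089 km/s.
First burn Δv₁ = |v_a − v₁| = 1.424 km/s.
Circular speed at r₂: v₂ = √(μ/r₂) = 7.579 km/s.
Transfer-orbit speed at r₂: v_p = √[μ(2/r₂ − 1/a_t)] = 9.724 km/s.
Second burn Δv₂ = |v₂ − v_p| = 2.145 km/s.
Total Δv = Δv₁ + Δv₂ = 3.569 km/s.

Δv = 3.57 km/s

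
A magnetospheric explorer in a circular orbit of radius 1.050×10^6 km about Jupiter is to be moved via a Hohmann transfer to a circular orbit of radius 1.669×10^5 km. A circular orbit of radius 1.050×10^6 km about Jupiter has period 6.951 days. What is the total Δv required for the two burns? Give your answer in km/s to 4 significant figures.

From Kepler's third law T² = 4π²r³/μ at r = 1.050×10^6 km, T = 6.951 days = 6.951 × 86400 s = 6.005664×10^5 s: μ = 4π²r³/T² = 1.26708×10^8 km³/s².
Semi-major axis of the transfer orbit: a_t = (1.050×10^6 + 1.669×10^5)/2 = 6.0845×10^5 km.
At r₁ the circular-orbit speed is v₁ = √(μ/r₁) = 10.985 km/s.
Transfer-orbit speed at r₁ (v² = μ(2/r − 1/a)): v_a = √[μ(2/r₁ − 1/a_t)] = 5.7534 km/s.
First burn Δv₁ = |v_a − v₁| = 5.232 km/s.
At r₂, v₂ = √(μ/r₂) = 27.5534 km/s.
Transfer-orbit speed at r₂: v_p = √[μ(2/r₂ − 1/a_t)] = 36.1957 km/s.
Second burn Δv₂ = |v₂ − v_p| = 8.642 km/s.
Δv = Δv₁ + Δv₂ = 5.232 + 8.642 = 13.87 km/s.

Δv = 13.87 km/s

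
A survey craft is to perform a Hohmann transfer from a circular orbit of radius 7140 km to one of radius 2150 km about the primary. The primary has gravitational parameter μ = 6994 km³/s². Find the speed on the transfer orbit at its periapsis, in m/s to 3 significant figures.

Transfer-ellipse semi-major axis a_t = (r₁ + r₂)/2 = (7140 + 2150)/2 = 4645 km.
The periapsis of the transfer ellipse is at r = 2150 km.
From the vis-viva equation, v = √[μ(2/r − 1/a_t)] = 2.236 km/s.

v = 2240 m/s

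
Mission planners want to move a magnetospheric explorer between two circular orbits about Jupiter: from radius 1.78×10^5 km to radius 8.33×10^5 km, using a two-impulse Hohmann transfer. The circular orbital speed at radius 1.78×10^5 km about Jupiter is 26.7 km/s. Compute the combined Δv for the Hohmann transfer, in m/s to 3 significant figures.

Δv = 12600 m/s

From the circular-orbit relation v² = μ/r at r = 1.78×10^5 km: μ = v²r = (26.7)² × 1.78×10^5 = 1.26894×10^8 km³/s².
Transfer-ellipse semi-major axis a_t = (r₁ + r₂)/2 = (1.780×10^5 + 8.330×10^5)/2 = 5.055×10^5 km.
Circular speed at r₁: v₁ = √(μ/r₁) = √(1.26894×10^8/1.780×10^5) = 26.700 km/s.
Transfer-orbit speed at r₁ (v² = μ(2/r − 1/a)): v_p = √[μ(2/r₁ − 1/a_t)] = 34.275 km/s.
First burn Δv₁ = |v_p − v₁| = 7.575 km/s.
At r₂, v₂ = √(μ/r₂) = 12.342 km/s.
Transfer-orbit speed at r₂: v_a = √[μ(2/r₂ − 1/a_t)] = 7.3240 km/s.
Second burn Δv₂ = |v₂ − v_a| = 5.018 km/s.
Total Δv = Δv₁ + Δv₂ = 12.59 km/s.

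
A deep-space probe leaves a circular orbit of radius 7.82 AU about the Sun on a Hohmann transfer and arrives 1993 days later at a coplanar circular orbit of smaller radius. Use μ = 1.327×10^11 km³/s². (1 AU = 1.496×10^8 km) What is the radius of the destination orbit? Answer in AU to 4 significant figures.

In km: r₁ = 7.82 × 1.496×10^8 = 1.169872×10^9 km.
Transfer time t = 1993 days = 1.721952×10^8 s, and t = π√(a_t³/μ).
So a_t = (μ t²/π²)^(1/3) = (1.327×10^11 × (1.721952×10^8)² / π²)^(1/3) = 7.3599×10^8 km.
Since a_t = (r₁ + r₂)/2, r₂ = 2a_t − r₁ = 2×7.3599×10^8 − 1.169872×10^9 = 3.02108×10^8 km.
In AU: r₂ = 3.02108×10^8 / 1.496×10^8 = 2.019 AU.

r₂ = 2.019 AU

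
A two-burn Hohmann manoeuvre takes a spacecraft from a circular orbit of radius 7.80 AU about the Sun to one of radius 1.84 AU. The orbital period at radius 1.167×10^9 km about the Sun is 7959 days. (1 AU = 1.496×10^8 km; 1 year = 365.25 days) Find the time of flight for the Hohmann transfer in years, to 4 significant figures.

From Kepler's third law T² = 4π²r³/μ at r = 1.167×10^9 km, T = 7959 days = 7959 × 86400 s = 6.876576×10^8 s: μ = 4π²r³/T² = 1.32687×10^11 km³/s².
In km: r₁ = 7.80 × 1.496×10^8 = 1.16688×10^9 km; r₂ = 1.84 × 1.496×10^8 = 2.75264×10^8 km.
Transfer-ellipse semi-major axis a_t = (r₁ + r₂)/2 = (1.16688×10^9 + 2.75264×10^8)/2 = 7.21072×10^8 km.
Half the transfer-orbit period gives t = π√(a_t³/μ) = 1.670×10^8 s.
Converting: 1.670×10^8 s ÷ 3.15576×10^7 s/year (365.25 × 86400) = 5.292 years.

t = 5.292 years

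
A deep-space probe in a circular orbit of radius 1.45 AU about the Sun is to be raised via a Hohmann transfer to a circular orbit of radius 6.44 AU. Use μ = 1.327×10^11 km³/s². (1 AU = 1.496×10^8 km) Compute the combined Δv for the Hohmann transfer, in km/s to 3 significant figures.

Δv = 11.5 km/s

In km: r₁ = 1.45 × 1.496×10^8 = 2.1692×10^8 km; r₂ = 6.44 × 1.496×10^8 = 9.63424×10^8 km.
The Hohmann ellipse has a_t = (r₁ + r₂)/2 = 5.90172×10^8 km.
Circular speed at r₁: v₁ = √(μ/r₁) = √(1.327×10^11/2.1692×10^8) = 24.7335 km/s.
On the transfer ellipse at r₁, vis-viva equation gives v_p = √[μ(2/r₁ − 1/a_t)] = 31.6013 km/s.
First burn Δv₁ = |v_p − v₁| = 6.868 km/s.
Circular speed at r₂: v₂ = √(μ/r₂) = 11.736 km/s.
Transfer-orbit speed at r₂: v_a = √[μ(2/r₂ − 1/a_t)] = 7.1152 km/s.
Second burn Δv₂ = |v₂ − v_a| = 4.621 km/s.
Δv = Δv₁ + Δv₂ = 6.868 + 4.621 = 11.49 km/s.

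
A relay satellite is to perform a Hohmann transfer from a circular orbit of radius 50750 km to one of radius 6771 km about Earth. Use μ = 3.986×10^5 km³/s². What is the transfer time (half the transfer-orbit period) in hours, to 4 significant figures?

The Hohmann ellipse has a_t = (r₁ + r₂)/2 = 28760.5 km.
Transfer time t = π√(a_t³/μ) = π√((28760.5)³ / 3.986×10^5) = 24270 s.
Converting: 24270 s ÷ 3600 s/hour = 6.742 hours.

t = 6.742 hours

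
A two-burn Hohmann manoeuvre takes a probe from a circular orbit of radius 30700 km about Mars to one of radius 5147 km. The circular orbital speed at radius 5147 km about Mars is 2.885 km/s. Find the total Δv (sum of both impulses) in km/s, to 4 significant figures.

From the circular-orbit relation v² = μ/r at r = 5147 km: μ = v²r = (2.885)² × 5147 = 42839.6 km³/s².
Semi-major axis of the transfer orbit: a_t = (30700 + 5147)/2 = 17923.5 km.
Circular speed at r₁: v₁ = √(μ/r₁) = √(42839.6/30700) = 1.1813 km/s.
On the transfer ellipse at r₁, v² = μ(2/r − 1/a) gives v_a = √[μ(2/r₁ − 1/a_t)] = 0.63302 km/s.
First burn Δv₁ = |v_a − v₁| = 0.5483 km/s.
Circular speed at r₂: v₂ = √(μ/r₂) = 2.8850 km/s.
Transfer-orbit speed at r₂: v_p = √[μ(2/r₂ − 1/a_t)] = 3.7758 km/s.
Second burn Δv₂ = |v₂ − v_p| = 0.8908 km/s.
Total Δv = Δv₁ + Δv₂ = 1.439 km/s.

Δv = 1.439 km/s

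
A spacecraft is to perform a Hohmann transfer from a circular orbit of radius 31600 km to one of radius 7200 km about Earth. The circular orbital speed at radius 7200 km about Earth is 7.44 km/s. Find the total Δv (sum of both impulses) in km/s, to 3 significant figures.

Δv = 3.44 km/s

From the circular-orbit relation v² = μ/r at r = 7200 km: μ = v²r = (7.44)² × 7200 = 3.98546×10^5 km³/s².
Semi-major axis of the transfer orbit: a_t = (31600 + 7200)/2 = 19400 km.
At r₁ the circular-orbit speed is v₁ = √(μ/r₁) = 3.5514 km/s.
On the transfer ellipse at r₁, vis-viva gives v_a = √[μ(2/r₁ − 1/a_t)] = 2.1635 km/s.
First burn Δv₁ = |v_a − v₁| = 1.388 km/s.
At r₂, v₂ = √(μ/r₂) = 7.440 km/s.
Transfer-orbit speed at r₂: v_p = √[μ(2/r₂ − 1/a_t)] = 9.495 km/s.
Second burn Δv₂ = |v₂ − v_p| = 2.055 km/s.
Δv = Δv₁ + Δv₂ = 1.388 + 2.055 = 3.443 km/s.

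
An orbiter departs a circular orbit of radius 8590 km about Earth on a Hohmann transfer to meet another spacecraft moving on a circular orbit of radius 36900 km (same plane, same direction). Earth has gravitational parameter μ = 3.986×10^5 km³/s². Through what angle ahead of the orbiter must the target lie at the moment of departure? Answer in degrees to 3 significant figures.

The Hohmann ellipse has a_t = (r₁ + r₂)/2 = 22745 km.
The half-period of the transfer ellipse is t = π√(a_t³/μ) = 17069 s.
The target's mean motion on its circular orbit is ω₂ = √(μ/r₂³) = 8.9070×10^-5 rad/s.
Angle swept by the target during transfer: ω₂·t = 1.5203 rad = 87.11°.
The orbiter traverses 180° on the transfer ellipse, so the target must lead by 180° − 87.11° = 92.9°.

φ = 92.9°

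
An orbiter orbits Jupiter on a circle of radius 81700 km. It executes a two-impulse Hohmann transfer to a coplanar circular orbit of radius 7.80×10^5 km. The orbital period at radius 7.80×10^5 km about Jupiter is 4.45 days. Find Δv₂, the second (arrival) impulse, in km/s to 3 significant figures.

From Kepler's third law T² = 4π²r³/μ at r = 7.80×10^5 km, T = 4.45 days = 4.45 × 86400 s = 3.8448×10^5 s: μ = 4π²r³/T² = 1.26735×10^8 km³/s².
Semi-major axis of the transfer orbit: a_t = (81700 + 7.800×10^5)/2 = 4.3085×10^5 km.
On the circular orbit at r = 7.800×10^5 km, v_c = √(μ/r) = 12.747 km/s.
Vis-viva on the transfer ellipse at r = 7.800×10^5 km gives v_t = √[μ(2/r − 1/a_t)] = 5.5507 km/s.
Δv₂ = |v_t − v_c| = |5.5507 − 12.747| = 7.196 km/s.

Δv₂ = 7.20 km/s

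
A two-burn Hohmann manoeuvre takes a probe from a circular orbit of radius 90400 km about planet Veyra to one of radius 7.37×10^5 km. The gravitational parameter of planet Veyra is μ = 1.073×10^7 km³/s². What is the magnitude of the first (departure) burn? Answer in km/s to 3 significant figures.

Δv₁ = 3.65 km/s

Semi-major axis of the transfer orbit: a_t = (90400 + 7.370×10^5)/2 = 4.137×10^5 km.
Circular speed at r = 90400 km: v_c = √(μ/r) = 10.8947 km/s.
Vis-viva on the transfer ellipse at r = 90400 km gives v_t = √[μ(2/r − 1/a_t)] = 14.5414 km/s.
Δv₁ = |v_t − v_c| = |14.5414 − 10.8947| = 3.647 km/s.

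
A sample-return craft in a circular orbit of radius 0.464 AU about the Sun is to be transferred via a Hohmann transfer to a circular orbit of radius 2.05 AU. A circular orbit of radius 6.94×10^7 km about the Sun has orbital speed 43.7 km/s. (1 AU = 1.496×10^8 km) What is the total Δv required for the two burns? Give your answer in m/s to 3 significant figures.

From the circular-orbit relation v² = μ/r at r = 6.94×10^7 km: μ = v²r = (43.7)² × 6.94×10^7 = 1.32532×10^11 km³/s².
In km: r₁ = 0.464 × 1.496×10^8 = 6.94144×10^7 km; r₂ = 2.05 × 1.496×10^8 = 3.0668×10^8 km.
The Hohmann ellipse has a_t = (r₁ + r₂)/2 = 1.880472×10^8 km.
At r₁ the circular-orbit speed is v₁ = √(μ/r₁) = 43.695 km/s.
Transfer-orbit speed at r₁ (vis-viva equation): v_p = √[μ(2/r₁ − 1/a_t)] = 55.801 km/s.
First burn Δv₁ = |v_p − v₁| = 12.106 km/s.
At r₂, v₂ = √(μ/r₂) = 20.7883 km/s.
Transfer-orbit speed at r₂: v_a = √[μ(2/r₂ − 1/a_t)] = 12.6302 km/s.
Second burn Δv₂ = |v₂ − v_a| = 8.1581 km/s.
Total Δv = Δv₁ + Δv₂ = 20.26 km/s.

Δv = 20300 m/s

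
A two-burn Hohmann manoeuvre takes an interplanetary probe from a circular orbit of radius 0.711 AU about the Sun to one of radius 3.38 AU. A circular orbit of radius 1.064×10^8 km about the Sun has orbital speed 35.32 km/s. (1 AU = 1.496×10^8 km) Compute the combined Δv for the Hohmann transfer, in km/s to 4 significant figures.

Δv = 16.73 km/s

From the circular-orbit relation v² = μ/r at r = 1.064×10^8 km: μ = v²r = (35.32)² × 1.064×10^8 = 1.32734×10^11 km³/s².
In km: r₁ = 0.711 × 1.496×10^8 = 1.063656×10^8 km; r₂ = 3.38 × 1.496×10^8 = 5.05648×10^8 km.
Semi-major axis of the transfer orbit: a_t = (1.063656×10^8 + 5.05648×10^8)/2 = 3.060068×10^8 km.
Circular speed at r₁: v₁ = √(μ/r₁) = √(1.32734×10^11/1.063656×10^8) = 35.33 km/s.
On the transfer ellipse at r₁, vis-viva gives v_p = √[μ(2/r₁ − 1/a_t)] = 45.41 km/s.
First burn Δv₁ = |v_p − v₁| = 10.08 km/s.
At r₂, v₂ = √(μ/r₂) = 16.202 km/s.
Transfer-orbit speed at r₂: v_a = √[μ(2/r₂ − 1/a_t)] = 9.5522 km/s.
Second burn Δv₂ = |v₂ − v_a| = 6.650 km/s.
Total Δv = Δv₁ + Δv₂ = 16.73 km/s.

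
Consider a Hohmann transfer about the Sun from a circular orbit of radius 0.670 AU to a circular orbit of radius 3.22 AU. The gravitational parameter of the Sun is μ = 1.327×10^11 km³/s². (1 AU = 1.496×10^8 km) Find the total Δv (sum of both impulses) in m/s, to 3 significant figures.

In km: r₁ = 0.670 × 1.496×10^8 = 1.00232×10^8 km; r₂ = 3.22 × 1.496×10^8 = 4.81712×10^8 km.
Semi-major axis of the transfer orbit: a_t = (1.00232×10^8 + 4.81712×10^8)/2 = 2.90972×10^8 km.
Circular speed at r₁: v₁ = √(μ/r₁) = √(1.327×10^11/1.00232×10^8) = 36.39 km/s.
On the transfer ellipse at r₁, v² = μ(2/r − 1/a) gives v_p = √[μ(2/r₁ − 1/a_t)] = 46.82 km/s.
First burn Δv₁ = |v_p − v₁| = 10.43 km/s.
At r₂, v₂ = √(μ/r₂) = 16.597 km/s.
Transfer-orbit speed at r₂: v_a = √[μ(2/r₂ − 1/a_t)] = 9.7414 km/s.
Second burn Δv₂ = |v₂ − v_a| = 6.856 km/s.
Δv = Δv₁ + Δv₂ = 10.43 + 6.856 = 17.29 km/s.

Δv = 17300 m/s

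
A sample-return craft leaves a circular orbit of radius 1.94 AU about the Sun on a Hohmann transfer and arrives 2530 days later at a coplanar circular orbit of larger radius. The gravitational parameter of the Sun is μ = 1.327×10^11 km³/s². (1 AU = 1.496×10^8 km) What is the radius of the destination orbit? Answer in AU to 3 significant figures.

r₂ = 9.60 AU

In km: r₁ = 1.94 × 1.496×10^8 = 2.90224×10^8 km.
Transfer time t = 2530 days = 2.18592×10^8 s, and t = π√(a_t³/μ).
So a_t = (μ t²/π²)^(1/3) = (1.327×10^11 × (2.18592×10^8)² / π²)^(1/3) = 8.6287×10^8 km.
Since a_t = (r₁ + r₂)/2, r₂ = 2a_t − r₁ = 2×8.6287×10^8 − 2.90224×10^8 = 1.435516×10^9 km.
In AU: r₂ = 1.435516×10^9 / 1.496×10^8 = 9.60 AU.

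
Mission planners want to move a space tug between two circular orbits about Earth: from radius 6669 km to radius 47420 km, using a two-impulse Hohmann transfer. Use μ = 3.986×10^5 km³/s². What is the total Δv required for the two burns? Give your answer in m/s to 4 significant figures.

Δv = 3966 m/s

The Hohmann ellipse has a_t = (r₁ + r₂)/2 = 27044.5 km.
At r₁ the circular-orbit speed is v₁ = √(μ/r₁) = 7.7310 km/s.
Transfer-orbit speed at r₁ (v² = μ(2/r − 1/a)): v_p = √[μ(2/r₁ − 1/a_t)] = 10.237 km/s.
First burn Δv₁ = |v_p − v₁| = 2.506 km/s.
At r₂, v₂ = √(μ/r₂) = 2.8993 km/s.
Transfer-orbit speed at r₂: v_a = √[μ(2/r₂ − 1/a_t)] = 1.4397 km/s.
Second burn Δv₂ = |v₂ − v_a| = 1.460 km/s.
Δv = Δv₁ + Δv₂ = 2.506 + 1.460 = 3.966 km/s.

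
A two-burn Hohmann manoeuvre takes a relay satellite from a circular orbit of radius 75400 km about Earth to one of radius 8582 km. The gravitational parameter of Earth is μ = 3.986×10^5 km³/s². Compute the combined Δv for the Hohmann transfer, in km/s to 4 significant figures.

Transfer-ellipse semi-major axis a_t = (r₁ + r₂)/2 = (75400 + 8582)/2 = 41991 km.
Circular speed at r₁: v₁ = √(μ/r₁) = √(3.986×10^5/75400) = 2.299 km/s.
On the transfer ellipse at r₁, vis-viva gives v_a = √[μ(2/r₁ − 1/a_t)] = 1.039 km/s.
First burn Δv₁ = |v_a − v₁| = 1.260 km/s.
At r₂, v₂ = √(μ/r₂) = 6.815 km/s.
Transfer-orbit speed at r₂: v_p = √[μ(2/r₂ − 1/a_t)] = 9.132 km/s.
Second burn Δv₂ = |v₂ − v_p| = 2.317 km/s.
Δv = Δv₁ + Δv₂ = 1.260 + 2.317 = 3.577 km/s.

Δv = 3.577 km/s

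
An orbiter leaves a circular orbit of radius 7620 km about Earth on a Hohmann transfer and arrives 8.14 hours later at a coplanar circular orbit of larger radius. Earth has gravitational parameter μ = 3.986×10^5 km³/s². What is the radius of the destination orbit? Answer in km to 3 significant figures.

Transfer time t = 8.14 hours = 29304 s, and t = π√(a_t³/μ).
So a_t = (μ t²/π²)^(1/3) = (3.986×10^5 × (29304)² / π²)^(1/3) = 32611 km.
Since a_t = (r₁ + r₂)/2, r₂ = 2a_t − r₁ = 2×32611 − 7620 = 57602 km.

r₂ = 57600 km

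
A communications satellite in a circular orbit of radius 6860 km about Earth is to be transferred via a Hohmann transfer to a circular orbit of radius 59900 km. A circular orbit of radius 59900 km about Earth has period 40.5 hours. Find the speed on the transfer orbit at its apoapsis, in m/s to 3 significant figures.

From Kepler's third law T² = 4π²r³/μ at r = 59900 km, T = 40.5 hours = 40.5 × 3600 s = 1.458×10^5 s: μ = 4π²r³/T² = 3.99140×10^5 km³/s².
Semi-major axis of the transfer orbit: a_t = (6860 + 59900)/2 = 33380 km.
The apoapsis of the transfer ellipse is at r = 59900 km.
Applying v² = μ(2/r − 1/a_t): v = 1.170 km/s.

v = 1170 m/s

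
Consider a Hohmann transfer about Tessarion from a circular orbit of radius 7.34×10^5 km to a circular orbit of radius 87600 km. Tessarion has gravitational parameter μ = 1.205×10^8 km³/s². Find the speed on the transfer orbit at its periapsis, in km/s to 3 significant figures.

Semi-major axis of the transfer orbit: a_t = (7.340×10^5 + 87600)/2 = 4.108×10^5 km.
The periapsis of the transfer ellipse is at r = 87600 km.
Vis-viva: v = √[μ(2/r − 1/a_t)] = √[1.205×10^8 × (2/87600 − 1/4.108×10^5)] = 49.58 km/s.

v = 49.6 km/s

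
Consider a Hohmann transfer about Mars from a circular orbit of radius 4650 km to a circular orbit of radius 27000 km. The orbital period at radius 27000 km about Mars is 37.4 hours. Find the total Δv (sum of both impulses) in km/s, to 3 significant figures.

Δv = 1.51 km/s

From Kepler's third law T² = 4π²r³/μ at r = 27000 km, T = 37.4 hours = 37.4 × 3600 s = 1.3464×10^5 s: μ = 4π²r³/T² = 42865.0 km³/s².
The Hohmann ellipse has a_t = (r₁ + r₂)/2 = 15825 km.
Circular speed at r₁: v₁ = √(μ/r₁) = √(42865.0/4650) = 3.03616 km/s.
On the transfer ellipse at r₁, vis-viva gives v_p = √[μ(2/r₁ − 1/a_t)] = 3.96584 km/s.
First burn Δv₁ = |v_p − v₁| = 0.9297 km/s.
Circular speed at r₂: v₂ = √(μ/r₂) = 1.260 km/s.
Transfer-orbit speed at r₂: v_a = √[μ(2/r₂ − 1/a_t)] = 0.6830 km/s.
Second burn Δv₂ = |v₂ − v_a| = 0.5770 km/s.
Total Δv = Δv₁ + Δv₂ = 1.507 km/s.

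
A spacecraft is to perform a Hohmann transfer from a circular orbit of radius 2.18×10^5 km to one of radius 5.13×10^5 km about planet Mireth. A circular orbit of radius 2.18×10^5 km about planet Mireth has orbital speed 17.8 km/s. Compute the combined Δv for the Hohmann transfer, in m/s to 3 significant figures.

Δv = 5930 m/s

From the circular-orbit relation v² = μ/r at r = 2.18×10^5 km: μ = v²r = (17.8)² × 2.18×10^5 = 6.90711×10^7 km³/s².
Transfer-ellipse semi-major axis a_t = (r₁ + r₂)/2 = (2.180×10^5 + 5.130×10^5)/2 = 3.655×10^5 km.
Circular speed at r₁: v₁ = √(μ/r₁) = √(6.90711×10^7/2.180×10^5) = 17.800 km/s.
On the transfer ellipse at r₁, vis-viva gives v_p = √[μ(2/r₁ − 1/a_t)] = 21.088 km/s.
First burn Δv₁ = |v_p − v₁| = 3.288 km/s.
Circular speed at r₂: v₂ = √(μ/r₂) = 11.6035 km/s.
Transfer-orbit speed at r₂: v_a = √[μ(2/r₂ − 1/a_t)] = 8.96136 km/s.
Second burn Δv₂ = |v₂ − v_a| = 2.642 km/s.
Total Δv = Δv₁ + Δv₂ = 5.930 km/s.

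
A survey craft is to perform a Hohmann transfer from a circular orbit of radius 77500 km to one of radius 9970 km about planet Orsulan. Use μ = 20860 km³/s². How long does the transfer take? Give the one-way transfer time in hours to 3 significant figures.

t = 55.3 hours

Transfer-ellipse semi-major axis a_t = (r₁ + r₂)/2 = (77500 + 9970)/2 = 43735 km.
Half the transfer-orbit period gives t = π√(a_t³/μ) = 1.9895×10^5 s.
Converting: 1.9895×10^5 s ÷ 3600 s/hour = 55.3 hours.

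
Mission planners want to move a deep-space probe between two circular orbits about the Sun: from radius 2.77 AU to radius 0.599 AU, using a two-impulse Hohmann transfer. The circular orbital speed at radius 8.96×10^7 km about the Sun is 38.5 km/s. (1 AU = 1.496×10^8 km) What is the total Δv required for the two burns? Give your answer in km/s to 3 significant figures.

Δv = 18.1 km/s

From the circular-orbit relation v² = μ/r at r = 8.96×10^7 km: μ = v²r = (38.5)² × 8.96×10^7 = 1.32810×10^11 km³/s².
In km: r₁ = 2.77 × 1.496×10^8 = 4.14392×10^8 km; r₂ = 0.599 × 1.496×10^8 = 8.96104×10^7 km.
Transfer-ellipse semi-major axis a_t = (r₁ + r₂)/2 = (4.14392×10^8 + 8.96104×10^7)/2 = 2.520012×10^8 km.
Circular speed at r₁: v₁ = √(μ/r₁) = √(1.32810×10^11/4.14392×10^8) = 17.902 km/s.
On the transfer ellipse at r₁, v² = μ(2/r − 1/a) gives v_a = √[μ(2/r₁ − 1/a_t)] = 10.675 km/s.
First burn Δv₁ = |v_a − v₁| = 7.227 km/s.
Circular speed at r₂: v₂ = √(μ/r₂) = 38.50 km/s.
Transfer-orbit speed at r₂: v_p = √[μ(2/r₂ − 1/a_t)] = 49.37 km/s.
Second burn Δv₂ = |v₂ − v_p| = 10.87 km/s.
Total Δv = Δv₁ + Δv₂ = 18.10 km/s.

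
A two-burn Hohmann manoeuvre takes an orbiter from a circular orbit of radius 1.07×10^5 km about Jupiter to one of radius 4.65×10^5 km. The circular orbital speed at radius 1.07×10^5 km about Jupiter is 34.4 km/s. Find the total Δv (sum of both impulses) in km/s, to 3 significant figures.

From the circular-orbit relation v² = μ/r at r = 1.07×10^5 km: μ = v²r = (34.4)² × 1.07×10^5 = 1.26620×10^8 km³/s².
The Hohmann ellipse has a_t = (r₁ + r₂)/2 = 2.860×10^5 km.
At r₁ the circular-orbit speed is v₁ = √(μ/r₁) = 34.400 km/s.
On the transfer ellipse at r₁, vis-viva gives v_p = √[μ(2/r₁ − 1/a_t)] = 43.863 km/s.
First burn Δv₁ = |v_p − v₁| = 9.463 km/s.
At r₂, v₂ = √(μ/r₂) = 16.5015 km/s.
Transfer-orbit speed at r₂: v_a = √[μ(2/r₂ − 1/a_t)] = 10.0933 km/s.
Second burn Δv₂ = |v₂ − v_a| = 6.408 km/s.
Δv = Δv₁ + Δv₂ = 9.463 + 6.408 = 15.87 km/s.

Δv = 15.9 km/s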